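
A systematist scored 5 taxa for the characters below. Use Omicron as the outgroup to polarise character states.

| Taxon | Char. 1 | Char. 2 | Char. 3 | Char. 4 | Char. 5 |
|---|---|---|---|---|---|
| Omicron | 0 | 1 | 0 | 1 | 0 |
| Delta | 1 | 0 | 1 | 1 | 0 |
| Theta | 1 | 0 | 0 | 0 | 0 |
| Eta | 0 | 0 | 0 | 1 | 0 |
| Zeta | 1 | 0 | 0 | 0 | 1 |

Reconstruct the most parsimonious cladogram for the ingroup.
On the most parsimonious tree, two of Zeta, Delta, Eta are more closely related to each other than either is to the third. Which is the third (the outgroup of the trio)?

Eta

Character polarity is set by the outgroup: the derived state is whichever differs from the outgroup's state, so for Char. 2, Char. 4 the derived state is '0', and for the remaining characters it is '1'.
Only Delta, Theta, and Zeta show the derived state '1' for Char. 1, supporting them as a clade.
Char. 2 (derived state '0') is shared by all ingroup taxa — unites the whole ingroup.
Char. 3: derived state '1' in Delta only — an autapomorphy, so it tells us nothing about relationships among taxa.
Char. 4 (derived state '0') is shared by Theta and Zeta — a synapomorphy uniting that clade.
Char. 5 (derived state '1') is unique to Zeta (autapomorphy; uninformative for grouping).
Most parsimonious ingroup topology: ((Delta,(Theta,Zeta)),Eta).
Zeta and Delta share a more recent common ancestor with each other than either does with Eta, so Eta is the least closely related of the three.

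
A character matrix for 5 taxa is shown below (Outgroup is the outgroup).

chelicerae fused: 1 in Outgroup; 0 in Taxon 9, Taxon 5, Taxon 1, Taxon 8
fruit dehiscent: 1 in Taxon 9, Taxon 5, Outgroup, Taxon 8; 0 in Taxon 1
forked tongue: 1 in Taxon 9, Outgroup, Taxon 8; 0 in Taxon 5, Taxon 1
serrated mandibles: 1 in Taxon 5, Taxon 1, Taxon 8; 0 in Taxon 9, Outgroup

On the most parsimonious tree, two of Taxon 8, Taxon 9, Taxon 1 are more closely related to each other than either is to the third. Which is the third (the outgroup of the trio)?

Taxon 9

Character polarity is set by the outgroup: the derived state is whichever differs from the outgroup's state, so for chelicerae fused, fruit dehiscent, forked tongue the derived state is '0', and for the remaining characters it is '1'.
All ingroup taxa share the derived state '0' for chelicerae fused; it defines the ingroup but does not resolve relationships within it.
fruit dehiscent: derived state '0' in Taxon 1 only — an autapomorphy, so it tells us nothing about relationships among taxa.
Only Taxon 1 and Taxon 5 show the derived state '0' for forked tongue, supporting them as a clade.
Only Taxon 1, Taxon 5, and Taxon 8 show the derived state '1' for serrated mandibles, supporting them as a clade.
Most parsimonious ingroup topology: (Taxon 9,(Taxon 8,(Taxon 1,Taxon 5))).
Taxon 1 and Taxon 8 share a more recent common ancestor with each other than either does with Taxon 9, so Taxon 9 is the least closely related of the three.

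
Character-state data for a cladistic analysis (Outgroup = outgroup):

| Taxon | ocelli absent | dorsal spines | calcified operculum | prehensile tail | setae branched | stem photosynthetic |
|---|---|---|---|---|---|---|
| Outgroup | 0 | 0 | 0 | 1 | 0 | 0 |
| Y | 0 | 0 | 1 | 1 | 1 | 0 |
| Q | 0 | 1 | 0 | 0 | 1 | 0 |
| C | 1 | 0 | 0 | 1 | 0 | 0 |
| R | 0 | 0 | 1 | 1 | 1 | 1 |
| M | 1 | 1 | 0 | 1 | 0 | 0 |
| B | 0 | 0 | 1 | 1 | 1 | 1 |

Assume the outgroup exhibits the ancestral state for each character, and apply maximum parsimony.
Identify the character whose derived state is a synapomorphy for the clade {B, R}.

stem photosynthetic

Character polarity is set by the outgroup: the derived state is whichever differs from the outgroup's state, so for prehensile tail the derived state is '0', and for the remaining characters it is '1'.
ocelli absent (derived state '1') is shared by C and M — a synapomorphy uniting that clade.
dorsal spines groups M and Q, which is incompatible with the clades supported by the remaining characters; treating it as convergent (homoplasy) costs fewer steps than any alternative tree.
calcified operculum (derived state '1') is shared by B, R, and Y — a synapomorphy uniting that clade.
prehensile tail (derived state '0') is unique to Q (autapomorphy; uninformative for grouping).
setae branched: derived state '1' in B, Q, R, and Y only — synapomorphy for {B, Q, R, Y}.
Only B and R show the derived state '1' for stem photosynthetic, supporting them as a clade.
Most parsimonious ingroup topology: (((Y,(R,B)),Q),(C,M)).
The clade {B, R} is supported by stem photosynthetic: its derived state '1' occurs in exactly those taxa and in no other taxon (including the outgroup).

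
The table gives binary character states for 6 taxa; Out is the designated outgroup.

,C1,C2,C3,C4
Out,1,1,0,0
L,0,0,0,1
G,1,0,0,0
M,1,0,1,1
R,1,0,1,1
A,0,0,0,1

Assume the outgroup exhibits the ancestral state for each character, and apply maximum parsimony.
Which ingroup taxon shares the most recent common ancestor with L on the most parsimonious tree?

Character polarity is set by the outgroup: the derived state is whichever differs from the outgroup's state, so for C1, C2 the derived state is '0', and for the remaining characters it is '1'.
Only A and L show the derived state '0' for C1, supporting them as a clade.
C2 (derived state '0') is shared by all ingroup taxa — unites the whole ingroup.
C3: derived state '1' in M and R only — synapomorphy for {M, R}.
C4 (derived state '1') is shared by A, L, M, and R — a synapomorphy uniting that clade.
Most parsimonious ingroup topology: (((L,A),(M,R)),G).
L and A form a cherry on this tree, so they are sister taxa.

A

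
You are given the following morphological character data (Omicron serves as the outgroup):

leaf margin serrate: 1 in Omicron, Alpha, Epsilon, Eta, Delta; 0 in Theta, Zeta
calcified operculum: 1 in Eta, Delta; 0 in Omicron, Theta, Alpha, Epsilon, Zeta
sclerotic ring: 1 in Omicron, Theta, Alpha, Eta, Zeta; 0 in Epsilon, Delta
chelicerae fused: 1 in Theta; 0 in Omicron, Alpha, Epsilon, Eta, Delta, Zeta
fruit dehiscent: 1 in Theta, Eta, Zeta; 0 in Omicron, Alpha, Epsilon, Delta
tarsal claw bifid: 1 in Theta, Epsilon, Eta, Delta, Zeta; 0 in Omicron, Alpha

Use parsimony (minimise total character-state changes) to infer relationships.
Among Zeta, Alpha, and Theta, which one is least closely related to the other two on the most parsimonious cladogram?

Character polarity is set by the outgroup: the derived state is whichever differs from the outgroup's state, so for leaf margin serrate, sclerotic ring the derived state is '0', and for the remaining characters it is '1'.
leaf margin serrate (derived state '0') is shared by Theta and Zeta — a synapomorphy uniting that clade.
calcified operculum groups Delta and Eta, which is incompatible with the clades supported by the remaining characters; treating it as convergent (homoplasy) costs fewer steps than any alternative tree.
Only Delta and Epsilon show the derived state '0' for sclerotic ring, supporting them as a clade.
chelicerae fused (derived state '1') is unique to Theta (autapomorphy; uninformative for grouping).
Only Eta, Theta, and Zeta show the derived state '1' for fruit dehiscent, supporting them as a clade.
Only Delta, Epsilon, Eta, Theta, and Zeta show the derived state '1' for tarsal claw bifid, supporting them as a clade.
Most parsimonious ingroup topology: ((((Theta,Zeta),Eta),(Epsilon,Delta)),Alpha).
Theta and Zeta share a more recent common ancestor with each other than either does with Alpha, so Alpha is the least closely related of the three.

Alpha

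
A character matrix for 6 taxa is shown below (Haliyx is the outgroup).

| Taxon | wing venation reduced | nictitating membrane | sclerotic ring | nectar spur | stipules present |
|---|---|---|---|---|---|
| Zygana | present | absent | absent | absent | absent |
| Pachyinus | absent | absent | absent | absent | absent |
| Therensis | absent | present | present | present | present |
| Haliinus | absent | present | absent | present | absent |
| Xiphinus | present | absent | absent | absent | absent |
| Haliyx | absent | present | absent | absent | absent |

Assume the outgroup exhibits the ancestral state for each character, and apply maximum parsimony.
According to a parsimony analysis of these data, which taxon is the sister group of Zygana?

Character polarity is set by the outgroup: the derived state is whichever differs from the outgroup's state, so for nictitating membrane the derived state is 'absent', and for the remaining characters it is 'present'.
wing venation reduced (derived state 'present') is shared by Xiphinus and Zygana — a synapomorphy uniting that clade.
nictitating membrane (derived state 'absent') is shared by Pachyinus, Xiphinus, and Zygana — a synapomorphy uniting that clade.
sclerotic ring (derived state 'present') is unique to Therensis (autapomorphy; uninformative for grouping).
nectar spur (derived state 'present') is shared by Haliinus and Therensis — a synapomorphy uniting that clade.
stipules present (derived state 'present') is unique to Therensis (autapomorphy; uninformative for grouping).
Most parsimonious ingroup topology: ((Pachyinus,(Xiphinus,Zygana)),(Haliinus,Therensis)).
Zygana and Xiphinus form a cherry on this tree, so they are sister taxa.

Xiphinus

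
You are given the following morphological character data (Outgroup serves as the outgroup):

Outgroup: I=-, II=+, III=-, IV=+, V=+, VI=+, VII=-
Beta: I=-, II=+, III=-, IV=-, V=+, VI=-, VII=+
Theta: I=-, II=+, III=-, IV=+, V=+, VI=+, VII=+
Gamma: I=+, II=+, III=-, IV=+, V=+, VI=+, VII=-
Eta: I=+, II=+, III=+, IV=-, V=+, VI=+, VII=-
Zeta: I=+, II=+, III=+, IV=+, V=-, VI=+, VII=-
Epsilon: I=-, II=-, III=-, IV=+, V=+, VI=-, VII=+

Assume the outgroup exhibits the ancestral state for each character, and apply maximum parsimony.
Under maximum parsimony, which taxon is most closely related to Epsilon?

Character polarity is set by the outgroup: the derived state is whichever differs from the outgroup's state, so for II, IV, V, VI the derived state is '-', and for the remaining characters it is '+'.
I: derived state '+' in Eta, Gamma, and Zeta only — synapomorphy for {Eta, Gamma, Zeta}.
II: derived state '-' in Epsilon only — an autapomorphy, so it tells us nothing about relationships among taxa.
III: derived state '+' in Eta and Zeta only — synapomorphy for {Eta, Zeta}.
IV (state '-') occurs in Beta and Eta but conflicts with the nesting implied by the other characters — most parsimoniously interpreted as homoplasy.
V (derived state '-') is unique to Zeta (autapomorphy; uninformative for grouping).
VI (derived state '-') is shared by Beta and Epsilon — a synapomorphy uniting that clade.
Only Beta, Epsilon, and Theta show the derived state '+' for VII, supporting them as a clade.
Most parsimonious ingroup topology: (((Beta,Epsilon),Theta),(Gamma,(Eta,Zeta))).
Epsilon and Beta form a cherry on this tree, so they are sister taxa.

Beta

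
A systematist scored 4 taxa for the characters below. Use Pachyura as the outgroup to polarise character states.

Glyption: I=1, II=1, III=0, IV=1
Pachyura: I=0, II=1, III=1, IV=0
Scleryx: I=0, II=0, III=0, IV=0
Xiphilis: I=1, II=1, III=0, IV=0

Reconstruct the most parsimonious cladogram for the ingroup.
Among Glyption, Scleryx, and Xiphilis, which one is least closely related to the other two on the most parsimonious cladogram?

Character polarity is set by the outgroup: the derived state is whichever differs from the outgroup's state, so for II, III the derived state is '0', and for the remaining characters it is '1'.
I (derived state '1') is shared by Glyption and Xiphilis — a synapomorphy uniting that clade.
II (derived state '0') is unique to Scleryx (autapomorphy; uninformative for grouping).
All ingroup taxa share the derived state '0' for III; it defines the ingroup but does not resolve relationships within it.
IV: derived state '1' in Glyption only — an autapomorphy, so it tells us nothing about relationships among taxa.
Most parsimonious ingroup topology: ((Glyption,Xiphilis),Scleryx).
Glyption and Xiphilis share a more recent common ancestor with each other than either does with Scleryx, so Scleryx is the least closely related of the three.

Scleryx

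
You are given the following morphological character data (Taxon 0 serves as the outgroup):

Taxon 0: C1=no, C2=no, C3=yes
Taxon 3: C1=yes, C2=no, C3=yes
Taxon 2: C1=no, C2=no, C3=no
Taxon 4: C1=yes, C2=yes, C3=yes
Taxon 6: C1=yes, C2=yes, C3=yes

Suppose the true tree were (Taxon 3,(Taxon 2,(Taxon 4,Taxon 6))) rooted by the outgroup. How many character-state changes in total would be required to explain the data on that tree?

Map each character onto (Taxon 3,(Taxon 2,(Taxon 4,Taxon 6))) (rooted by Taxon 0) and count the minimum state changes it requires (Fitch parsimony):
C1: 2; C2: 1; C3: 1.
Total tree length = 4.

4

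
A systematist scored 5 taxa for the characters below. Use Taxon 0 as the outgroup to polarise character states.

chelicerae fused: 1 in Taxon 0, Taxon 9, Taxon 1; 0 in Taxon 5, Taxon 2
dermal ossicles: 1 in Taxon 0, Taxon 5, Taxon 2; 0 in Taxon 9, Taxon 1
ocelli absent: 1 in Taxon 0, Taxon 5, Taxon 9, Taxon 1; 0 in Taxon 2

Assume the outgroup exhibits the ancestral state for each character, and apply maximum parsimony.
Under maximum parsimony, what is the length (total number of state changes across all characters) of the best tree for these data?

3

The outgroup has state '1' for every character, so '0' is the derived state throughout.
Only Taxon 2 and Taxon 5 show the derived state '0' for chelicerae fused, supporting them as a clade.
Only Taxon 1 and Taxon 9 show the derived state '0' for dermal ossicles, supporting them as a clade.
ocelli absent: derived state '0' in Taxon 2 only — an autapomorphy, so it tells us nothing about relationships among taxa.
Most parsimonious ingroup topology: ((Taxon 1,Taxon 9),(Taxon 5,Taxon 2)).
Changes per character on this tree: chelicerae fused: 1; dermal ossicles: 1; ocelli absent: 1.
Total = 3.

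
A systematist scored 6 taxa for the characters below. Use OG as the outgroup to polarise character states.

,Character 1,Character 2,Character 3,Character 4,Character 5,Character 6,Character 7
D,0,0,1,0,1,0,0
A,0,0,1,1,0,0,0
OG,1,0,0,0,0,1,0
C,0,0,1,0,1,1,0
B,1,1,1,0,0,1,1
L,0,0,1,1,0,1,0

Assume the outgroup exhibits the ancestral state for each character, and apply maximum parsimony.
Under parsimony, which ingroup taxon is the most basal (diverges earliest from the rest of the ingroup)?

B

Character polarity is set by the outgroup: the derived state is whichever differs from the outgroup's state, so for Character 1, Character 6 the derived state is '0', and for the remaining characters it is '1'.
Character 1 (derived state '0') is shared by A, C, D, and L — a synapomorphy uniting that clade.
Character 2 (derived state '1') is unique to B (autapomorphy; uninformative for grouping).
All ingroup taxa share the derived state '1' for Character 3; it defines the ingroup but does not resolve relationships within it.
Only A and L show the derived state '1' for Character 4, supporting them as a clade.
Character 5 (derived state '1') is shared by C and D — a synapomorphy uniting that clade.
Character 6 (state '0') occurs in A and D but conflicts with the nesting implied by the other characters — most parsimoniously interpreted as homoplasy.
Character 7 (derived state '1') is unique to B (autapomorphy; uninformative for grouping).
Most parsimonious ingroup topology: (B,((C,D),(A,L))).
B is sister to the clade containing all other ingroup taxa, so it is the earliest-diverging (most basal) ingroup lineage.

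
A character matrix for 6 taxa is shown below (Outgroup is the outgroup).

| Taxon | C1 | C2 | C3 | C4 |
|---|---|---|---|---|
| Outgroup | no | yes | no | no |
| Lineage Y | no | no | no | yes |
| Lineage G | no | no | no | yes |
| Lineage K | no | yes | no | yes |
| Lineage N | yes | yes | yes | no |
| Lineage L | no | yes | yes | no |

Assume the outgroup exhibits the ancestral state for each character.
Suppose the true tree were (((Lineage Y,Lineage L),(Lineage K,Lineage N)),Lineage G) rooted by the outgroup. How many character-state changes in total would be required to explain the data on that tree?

8

Map each character onto (((Lineage Y,Lineage L),(Lineage K,Lineage N)),Lineage G) (rooted by Outgroup) and count the minimum state changes it requires (Fitch parsimony):
C1: 1; C2: 2; C3: 2; C4: 3.
Total tree length = 8.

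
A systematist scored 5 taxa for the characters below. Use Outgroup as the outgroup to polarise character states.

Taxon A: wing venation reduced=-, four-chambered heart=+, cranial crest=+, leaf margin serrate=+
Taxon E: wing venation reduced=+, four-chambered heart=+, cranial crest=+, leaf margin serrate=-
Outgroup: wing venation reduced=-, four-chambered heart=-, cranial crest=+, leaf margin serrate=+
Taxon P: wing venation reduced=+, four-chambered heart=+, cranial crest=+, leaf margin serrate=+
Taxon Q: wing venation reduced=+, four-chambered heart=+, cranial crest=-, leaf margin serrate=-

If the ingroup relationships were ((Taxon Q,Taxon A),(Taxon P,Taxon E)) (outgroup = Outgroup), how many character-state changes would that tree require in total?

Map each character onto ((Taxon Q,Taxon A),(Taxon P,Taxon E)) (rooted by Outgroup) and count the minimum state changes it requires (Fitch parsimony):
wing venation reduced: 2; four-chambered heart: 1; cranial crest: 1; leaf margin serrate: 2.
Total tree length = 6.

6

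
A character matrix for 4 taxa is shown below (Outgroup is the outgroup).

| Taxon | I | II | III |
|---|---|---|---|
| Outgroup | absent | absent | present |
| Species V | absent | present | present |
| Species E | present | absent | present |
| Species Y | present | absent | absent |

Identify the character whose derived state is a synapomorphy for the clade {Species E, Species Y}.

Character polarity is set by the outgroup: the derived state is whichever differs from the outgroup's state, so for III the derived state is 'absent', and for the remaining characters it is 'present'.
Only Species E and Species Y show the derived state 'present' for I, supporting them as a clade.
II: derived state 'present' in Species V only — an autapomorphy, so it tells us nothing about relationships among taxa.
III (derived state 'absent') is unique to Species Y (autapomorphy; uninformative for grouping).
Most parsimonious ingroup topology: (Species V,(Species E,Species Y)).
The clade {Species E, Species Y} is supported by I: its derived state 'present' occurs in exactly those taxa and in no other taxon (including the outgroup).

I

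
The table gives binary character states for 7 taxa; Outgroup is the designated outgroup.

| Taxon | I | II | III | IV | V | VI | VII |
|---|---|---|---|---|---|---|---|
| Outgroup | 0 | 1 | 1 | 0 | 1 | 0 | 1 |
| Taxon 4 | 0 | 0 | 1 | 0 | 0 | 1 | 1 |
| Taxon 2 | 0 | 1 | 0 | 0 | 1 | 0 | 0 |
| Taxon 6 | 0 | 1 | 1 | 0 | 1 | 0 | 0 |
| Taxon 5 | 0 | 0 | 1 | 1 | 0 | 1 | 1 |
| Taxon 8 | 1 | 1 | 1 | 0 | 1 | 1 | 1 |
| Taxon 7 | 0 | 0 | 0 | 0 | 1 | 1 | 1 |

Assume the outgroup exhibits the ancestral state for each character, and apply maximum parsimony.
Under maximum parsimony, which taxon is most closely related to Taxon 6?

Character polarity is set by the outgroup: the derived state is whichever differs from the outgroup's state, so for II, III, V, VII the derived state is '0', and for the remaining characters it is '1'.
I (derived state '1') is unique to Taxon 8 (autapomorphy; uninformative for grouping).
Only Taxon 4, Taxon 5, and Taxon 7 show the derived state '0' for II, supporting them as a clade.
III (state '0') occurs in Taxon 2 and Taxon 7 but conflicts with the nesting implied by the other characters — most parsimoniously interpreted as homoplasy.
IV (derived state '1') is unique to Taxon 5 (autapomorphy; uninformative for grouping).
V: derived state '0' in Taxon 4 and Taxon 5 only — synapomorphy for {Taxon 4, Taxon 5}.
VI: derived state '1' in Taxon 4, Taxon 5, Taxon 7, and Taxon 8 only — synapomorphy for {Taxon 4, Taxon 5, Taxon 7, Taxon 8}.
VII (derived state '0') is shared by Taxon 2 and Taxon 6 — a synapomorphy uniting that clade.
Most parsimonious ingroup topology: ((((Taxon 4,Taxon 5),Taxon 7),Taxon 8),(Taxon 2,Taxon 6)).
Taxon 6 and Taxon 2 form a cherry on this tree, so they are sister taxa.

Taxon 2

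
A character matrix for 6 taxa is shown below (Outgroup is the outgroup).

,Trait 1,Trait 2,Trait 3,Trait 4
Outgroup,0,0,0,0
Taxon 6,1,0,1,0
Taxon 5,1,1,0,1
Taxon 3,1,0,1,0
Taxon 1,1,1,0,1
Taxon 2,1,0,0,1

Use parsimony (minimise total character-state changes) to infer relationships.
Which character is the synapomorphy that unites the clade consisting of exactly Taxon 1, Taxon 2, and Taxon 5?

The outgroup has state '0' for every character, so '1' is the derived state throughout.
All ingroup taxa share the derived state '1' for Trait 1; it defines the ingroup but does not resolve relationships within it.
Trait 2 (derived state '1') is shared by Taxon 1 and Taxon 5 — a synapomorphy uniting that clade.
Only Taxon 3 and Taxon 6 show the derived state '1' for Trait 3, supporting them as a clade.
Only Taxon 1, Taxon 2, and Taxon 5 show the derived state '1' for Trait 4, supporting them as a clade.
Most parsimonious ingroup topology: ((Taxon 6,Taxon 3),((Taxon 5,Taxon 1),Taxon 2)).
The clade {Taxon 1, Taxon 2, Taxon 5} is supported by Trait 4: its derived state '1' occurs in exactly those taxa and in no other taxon (including the outgroup).

Trait 4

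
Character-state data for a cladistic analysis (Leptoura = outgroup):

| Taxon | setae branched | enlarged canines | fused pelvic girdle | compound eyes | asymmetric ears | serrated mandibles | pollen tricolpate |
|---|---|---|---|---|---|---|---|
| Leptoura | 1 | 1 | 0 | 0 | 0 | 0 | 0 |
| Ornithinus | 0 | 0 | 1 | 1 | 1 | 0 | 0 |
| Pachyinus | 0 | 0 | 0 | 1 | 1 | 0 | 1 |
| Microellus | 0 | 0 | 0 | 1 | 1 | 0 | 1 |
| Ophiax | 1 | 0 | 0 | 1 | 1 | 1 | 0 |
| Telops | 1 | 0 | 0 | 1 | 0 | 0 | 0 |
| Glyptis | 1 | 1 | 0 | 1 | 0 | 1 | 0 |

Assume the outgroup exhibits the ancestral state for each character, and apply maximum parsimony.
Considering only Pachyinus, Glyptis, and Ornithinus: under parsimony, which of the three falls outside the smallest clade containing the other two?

Character polarity is set by the outgroup: the derived state is whichever differs from the outgroup's state, so for setae branched, enlarged canines the derived state is '0', and for the remaining characters it is '1'.
Only Microellus, Ornithinus, and Pachyinus show the derived state '0' for setae branched, supporting them as a clade.
enlarged canines: derived state '0' in Microellus, Ophiax, Ornithinus, Pachyinus, and Telops only — synapomorphy for {Microellus, Ophiax, Ornithinus, Pachyinus, Telops}.
fused pelvic girdle: derived state '1' in Ornithinus only — an autapomorphy, so it tells us nothing about relationships among taxa.
compound eyes (derived state '1') is shared by all ingroup taxa — unites the whole ingroup.
asymmetric ears: derived state '1' in Microellus, Ophiax, Ornithinus, and Pachyinus only — synapomorphy for {Microellus, Ophiax, Ornithinus, Pachyinus}.
serrated mandibles groups Glyptis and Ophiax, which is incompatible with the clades supported by the remaining characters; treating it as convergent (homoplasy) costs fewer steps than any alternative tree.
pollen tricolpate (derived state '1') is shared by Microellus and Pachyinus — a synapomorphy uniting that clade.
Most parsimonious ingroup topology: ((((Ornithinus,(Pachyinus,Microellus)),Ophiax),Telops),Glyptis).
Ornithinus and Pachyinus share a more recent common ancestor with each other than either does with Glyptis, so Glyptis is the least closely related of the three.

Glyptis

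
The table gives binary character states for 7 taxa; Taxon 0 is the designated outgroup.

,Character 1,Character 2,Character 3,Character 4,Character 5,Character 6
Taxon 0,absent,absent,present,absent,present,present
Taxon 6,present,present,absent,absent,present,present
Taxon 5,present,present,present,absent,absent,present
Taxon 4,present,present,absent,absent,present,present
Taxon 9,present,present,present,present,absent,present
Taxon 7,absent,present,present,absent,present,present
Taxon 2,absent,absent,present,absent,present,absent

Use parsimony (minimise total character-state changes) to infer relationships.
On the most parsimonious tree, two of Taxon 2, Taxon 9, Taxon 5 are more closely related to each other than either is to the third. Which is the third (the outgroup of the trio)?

Taxon 2

Character polarity is set by the outgroup: the derived state is whichever differs from the outgroup's state, so for Character 3, Character 5, Character 6 the derived state is 'absent', and for the remaining characters it is 'present'.
Character 1 (derived state 'present') is shared by Taxon 4, Taxon 5, Taxon 6, and Taxon 9 — a synapomorphy uniting that clade.
Character 2: derived state 'present' in Taxon 4, Taxon 5, Taxon 6, Taxon 7, and Taxon 9 only — synapomorphy for {Taxon 4, Taxon 5, Taxon 6, Taxon 7, Taxon 9}.
Only Taxon 4 and Taxon 6 show the derived state 'absent' for Character 3, supporting them as a clade.
Character 4: derived state 'present' in Taxon 9 only — an autapomorphy, so it tells us nothing about relationships among taxa.
Character 5 (derived state 'absent') is shared by Taxon 5 and Taxon 9 — a synapomorphy uniting that clade.
Character 6: derived state 'absent' in Taxon 2 only — an autapomorphy, so it tells us nothing about relationships among taxa.
Most parsimonious ingroup topology: ((((Taxon 6,Taxon 4),(Taxon 5,Taxon 9)),Taxon 7),Taxon 2).
Taxon 5 and Taxon 9 share a more recent common ancestor with each other than either does with Taxon 2, so Taxon 2 is the least closely related of the three.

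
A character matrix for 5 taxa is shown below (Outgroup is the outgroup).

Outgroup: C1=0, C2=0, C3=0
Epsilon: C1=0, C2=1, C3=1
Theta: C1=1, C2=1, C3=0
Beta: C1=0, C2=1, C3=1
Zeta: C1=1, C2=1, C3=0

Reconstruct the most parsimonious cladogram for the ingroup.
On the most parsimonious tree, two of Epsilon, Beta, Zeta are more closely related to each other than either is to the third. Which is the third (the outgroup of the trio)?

The outgroup has state '0' for every character, so '1' is the derived state throughout.
C1 (derived state '1') is shared by Theta and Zeta — a synapomorphy uniting that clade.
All ingroup taxa share the derived state '1' for C2; it defines the ingroup but does not resolve relationships within it.
Only Beta and Epsilon show the derived state '1' for C3, supporting them as a clade.
Most parsimonious ingroup topology: ((Epsilon,Beta),(Theta,Zeta)).
Beta and Epsilon share a more recent common ancestor with each other than either does with Zeta, so Zeta is the least closely related of the three.

Zeta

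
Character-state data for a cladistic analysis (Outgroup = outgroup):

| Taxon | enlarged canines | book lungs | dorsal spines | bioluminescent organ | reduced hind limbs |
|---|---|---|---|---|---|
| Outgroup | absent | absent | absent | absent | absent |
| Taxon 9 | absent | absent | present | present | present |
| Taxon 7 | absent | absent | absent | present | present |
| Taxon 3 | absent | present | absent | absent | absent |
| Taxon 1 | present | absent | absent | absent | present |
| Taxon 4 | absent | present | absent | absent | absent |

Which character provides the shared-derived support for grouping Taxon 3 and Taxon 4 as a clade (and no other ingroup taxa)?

The outgroup has state 'absent' for every character, so 'present' is the derived state throughout.
enlarged canines (derived state 'present') is unique to Taxon 1 (autapomorphy; uninformative for grouping).
book lungs (derived state 'present') is shared by Taxon 3 and Taxon 4 — a synapomorphy uniting that clade.
dorsal spines (derived state 'present') is unique to Taxon 9 (autapomorphy; uninformative for grouping).
Only Taxon 7 and Taxon 9 show the derived state 'present' for bioluminescent organ, supporting them as a clade.
Only Taxon 1, Taxon 7, and Taxon 9 show the derived state 'present' for reduced hind limbs, supporting them as a clade.
Most parsimonious ingroup topology: (((Taxon 9,Taxon 7),Taxon 1),(Taxon 3,Taxon 4)).
The clade {Taxon 3, Taxon 4} is supported by book lungs: its derived state 'present' occurs in exactly those taxa and in no other taxon (including the outgroup).

book lungs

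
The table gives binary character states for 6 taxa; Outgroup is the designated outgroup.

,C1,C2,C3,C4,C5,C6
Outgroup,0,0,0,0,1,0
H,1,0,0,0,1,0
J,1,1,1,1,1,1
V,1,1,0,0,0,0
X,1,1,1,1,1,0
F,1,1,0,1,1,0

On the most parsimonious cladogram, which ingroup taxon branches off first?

Character polarity is set by the outgroup: the derived state is whichever differs from the outgroup's state, so for C5 the derived state is '0', and for the remaining characters it is '1'.
All ingroup taxa share the derived state '1' for C1; it defines the ingroup but does not resolve relationships within it.
C2 (derived state '1') is shared by F, J, V, and X — a synapomorphy uniting that clade.
C3: derived state '1' in J and X only — synapomorphy for {J, X}.
C4: derived state '1' in F, J, and X only — synapomorphy for {F, J, X}.
C5 (derived state '0') is unique to V (autapomorphy; uninformative for grouping).
C6: derived state '1' in J only — an autapomorphy, so it tells us nothing about relationships among taxa.
Most parsimonious ingroup topology: (H,(((J,X),F),V)).
H is sister to the clade containing all other ingroup taxa, so it is the earliest-diverging (most basal) ingroup lineage.

H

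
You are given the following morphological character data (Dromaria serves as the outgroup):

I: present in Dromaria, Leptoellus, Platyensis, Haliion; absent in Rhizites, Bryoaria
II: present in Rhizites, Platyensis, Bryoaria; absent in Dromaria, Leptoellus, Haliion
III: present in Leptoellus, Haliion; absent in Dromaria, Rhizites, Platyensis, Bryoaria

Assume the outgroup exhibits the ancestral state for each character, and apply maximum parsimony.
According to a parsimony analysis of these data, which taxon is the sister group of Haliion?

Character polarity is set by the outgroup: the derived state is whichever differs from the outgroup's state, so for I the derived state is 'absent', and for the remaining characters it is 'present'.
I (derived state 'absent') is shared by Bryoaria and Rhizites — a synapomorphy uniting that clade.
II (derived state 'present') is shared by Bryoaria, Platyensis, and Rhizites — a synapomorphy uniting that clade.
III: derived state 'present' in Haliion and Leptoellus only — synapomorphy for {Haliion, Leptoellus}.
Most parsimonious ingroup topology: (((Rhizites,Bryoaria),Platyensis),(Leptoellus,Haliion)).
Haliion and Leptoellus form a cherry on this tree, so they are sister taxa.

Leptoellus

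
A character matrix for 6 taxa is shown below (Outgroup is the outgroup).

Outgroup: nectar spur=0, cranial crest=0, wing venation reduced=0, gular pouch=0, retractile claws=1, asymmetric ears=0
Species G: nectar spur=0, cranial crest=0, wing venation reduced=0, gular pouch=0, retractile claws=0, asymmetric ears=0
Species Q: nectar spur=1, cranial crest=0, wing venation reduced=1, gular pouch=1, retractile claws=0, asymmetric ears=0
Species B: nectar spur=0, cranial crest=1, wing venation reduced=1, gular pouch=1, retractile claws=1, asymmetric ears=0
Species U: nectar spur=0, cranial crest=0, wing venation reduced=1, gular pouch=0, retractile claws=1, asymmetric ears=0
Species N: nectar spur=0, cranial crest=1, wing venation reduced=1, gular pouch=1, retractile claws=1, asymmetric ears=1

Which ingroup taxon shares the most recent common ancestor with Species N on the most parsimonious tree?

Character polarity is set by the outgroup: the derived state is whichever differs from the outgroup's state, so for retractile claws the derived state is '0', and for the remaining characters it is '1'.
nectar spur: derived state '1' in Species Q only — an autapomorphy, so it tells us nothing about relationships among taxa.
cranial crest: derived state '1' in Species B and Species N only — synapomorphy for {Species B, Species N}.
wing venation reduced: derived state '1' in Species B, Species N, Species Q, and Species U only — synapomorphy for {Species B, Species N, Species Q, Species U}.
gular pouch (derived state '1') is shared by Species B, Species N, and Species Q — a synapomorphy uniting that clade.
retractile claws groups Species G and Species Q, which is incompatible with the clades supported by the remaining characters; treating it as convergent (homoplasy) costs fewer steps than any alternative tree.
asymmetric ears (derived state '1') is unique to Species N (autapomorphy; uninformative for grouping).
Most parsimonious ingroup topology: (Species G,((Species Q,(Species B,Species N)),Species U)).
Species N and Species B form a cherry on this tree, so they are sister taxa.

Species B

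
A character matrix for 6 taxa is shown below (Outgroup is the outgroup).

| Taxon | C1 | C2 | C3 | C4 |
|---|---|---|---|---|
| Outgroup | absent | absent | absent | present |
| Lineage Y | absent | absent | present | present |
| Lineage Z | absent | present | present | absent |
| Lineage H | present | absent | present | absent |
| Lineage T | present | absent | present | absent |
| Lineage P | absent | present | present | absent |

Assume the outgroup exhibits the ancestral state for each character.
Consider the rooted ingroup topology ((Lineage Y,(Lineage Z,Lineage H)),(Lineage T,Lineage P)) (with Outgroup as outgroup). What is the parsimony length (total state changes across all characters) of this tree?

Map each character onto ((Lineage Y,(Lineage Z,Lineage H)),(Lineage T,Lineage P)) (rooted by Outgroup) and count the minimum state changes it requires (Fitch parsimony):
C1: 2; C2: 2; C3: 1; C4: 2.
Total tree length = 7.

7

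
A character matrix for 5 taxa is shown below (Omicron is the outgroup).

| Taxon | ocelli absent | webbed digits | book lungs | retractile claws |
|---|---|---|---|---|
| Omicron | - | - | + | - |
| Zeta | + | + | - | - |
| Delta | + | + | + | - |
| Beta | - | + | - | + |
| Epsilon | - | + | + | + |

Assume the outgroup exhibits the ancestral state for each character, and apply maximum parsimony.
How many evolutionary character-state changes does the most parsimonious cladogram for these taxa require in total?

Character polarity is set by the outgroup: the derived state is whichever differs from the outgroup's state, so for book lungs the derived state is '-', and for the remaining characters it is '+'.
ocelli absent: derived state '+' in Delta and Zeta only — synapomorphy for {Delta, Zeta}.
All ingroup taxa share the derived state '+' for webbed digits; it defines the ingroup but does not resolve relationships within it.
book lungs (state '-') occurs in Beta and Zeta but conflicts with the nesting implied by the other characters — most parsimoniously interpreted as homoplasy.
retractile claws: derived state '+' in Beta and Epsilon only — synapomorphy for {Beta, Epsilon}.
Most parsimonious ingroup topology: ((Zeta,Delta),(Beta,Epsilon)).
Changes per character on this tree: ocelli absent: 1; webbed digits: 1; book lungs: 2; retractile claws: 1.
Total = 5.

5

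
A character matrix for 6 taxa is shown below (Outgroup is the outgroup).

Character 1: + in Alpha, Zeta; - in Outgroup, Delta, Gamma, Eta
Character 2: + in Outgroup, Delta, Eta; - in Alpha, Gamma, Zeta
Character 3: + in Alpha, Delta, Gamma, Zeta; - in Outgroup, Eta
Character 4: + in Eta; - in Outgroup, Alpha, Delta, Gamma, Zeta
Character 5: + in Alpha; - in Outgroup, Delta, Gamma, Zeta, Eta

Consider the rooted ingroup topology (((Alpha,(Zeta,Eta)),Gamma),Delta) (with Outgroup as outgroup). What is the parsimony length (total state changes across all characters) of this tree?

8

Map each character onto (((Alpha,(Zeta,Eta)),Gamma),Delta) (rooted by Outgroup) and count the minimum state changes it requires (Fitch parsimony):
Character 1: 2; Character 2: 2; Character 3: 2; Character 4: 1; Character 5: 1.
Total tree length = 8.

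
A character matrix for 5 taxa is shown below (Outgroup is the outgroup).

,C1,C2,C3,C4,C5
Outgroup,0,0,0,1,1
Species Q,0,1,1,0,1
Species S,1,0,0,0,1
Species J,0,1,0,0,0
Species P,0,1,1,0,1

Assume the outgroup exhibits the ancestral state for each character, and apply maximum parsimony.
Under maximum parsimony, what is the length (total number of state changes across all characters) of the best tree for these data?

5

Character polarity is set by the outgroup: the derived state is whichever differs from the outgroup's state, so for C4, C5 the derived state is '0', and for the remaining characters it is '1'.
C1: derived state '1' in Species S only — an autapomorphy, so it tells us nothing about relationships among taxa.
C2: derived state '1' in Species J, Species P, and Species Q only — synapomorphy for {Species J, Species P, Species Q}.
Only Species P and Species Q show the derived state '1' for C3, supporting them as a clade.
All ingroup taxa share the derived state '0' for C4; it defines the ingroup but does not resolve relationships within it.
C5: derived state '0' in Species J only — an autapomorphy, so it tells us nothing about relationships among taxa.
Most parsimonious ingroup topology: (((Species Q,Species P),Species J),Species S).
Changes per character on this tree: C1: 1; C2: 1; C3: 1; C4: 1; C5: 1.
Total = 5.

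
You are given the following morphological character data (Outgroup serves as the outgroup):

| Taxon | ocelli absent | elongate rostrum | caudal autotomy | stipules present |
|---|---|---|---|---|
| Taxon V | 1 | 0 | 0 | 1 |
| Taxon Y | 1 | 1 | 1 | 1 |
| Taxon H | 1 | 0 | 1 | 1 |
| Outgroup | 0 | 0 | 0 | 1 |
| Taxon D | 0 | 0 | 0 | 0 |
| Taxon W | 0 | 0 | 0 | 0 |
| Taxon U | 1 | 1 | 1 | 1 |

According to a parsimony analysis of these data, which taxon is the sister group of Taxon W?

Character polarity is set by the outgroup: the derived state is whichever differs from the outgroup's state, so for stipules present the derived state is '0', and for the remaining characters it is '1'.
ocelli absent (derived state '1') is shared by Taxon H, Taxon U, Taxon V, and Taxon Y — a synapomorphy uniting that clade.
Only Taxon U and Taxon Y show the derived state '1' for elongate rostrum, supporting them as a clade.
caudal autotomy: derived state '1' in Taxon H, Taxon U, and Taxon Y only — synapomorphy for {Taxon H, Taxon U, Taxon Y}.
stipules present (derived state '0') is shared by Taxon D and Taxon W — a synapomorphy uniting that clade.
Most parsimonious ingroup topology: ((Taxon W,Taxon D),(((Taxon Y,Taxon U),Taxon H),Taxon V)).
Taxon W and Taxon D form a cherry on this tree, so they are sister taxa.

Taxon D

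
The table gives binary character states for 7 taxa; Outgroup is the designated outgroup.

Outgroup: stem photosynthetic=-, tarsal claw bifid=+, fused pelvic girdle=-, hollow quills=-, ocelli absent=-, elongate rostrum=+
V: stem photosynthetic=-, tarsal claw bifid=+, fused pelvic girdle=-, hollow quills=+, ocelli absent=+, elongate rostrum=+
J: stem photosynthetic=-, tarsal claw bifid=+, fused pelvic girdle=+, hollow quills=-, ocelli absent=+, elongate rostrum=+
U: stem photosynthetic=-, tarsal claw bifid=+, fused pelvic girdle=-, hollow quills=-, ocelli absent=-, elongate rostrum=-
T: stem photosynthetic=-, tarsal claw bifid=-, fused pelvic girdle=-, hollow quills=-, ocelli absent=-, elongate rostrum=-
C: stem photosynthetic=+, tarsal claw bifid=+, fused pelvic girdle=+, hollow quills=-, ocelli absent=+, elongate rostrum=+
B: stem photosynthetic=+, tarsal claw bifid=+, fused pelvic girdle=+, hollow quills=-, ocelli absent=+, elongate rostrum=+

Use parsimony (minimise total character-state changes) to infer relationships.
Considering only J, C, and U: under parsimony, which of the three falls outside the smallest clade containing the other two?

U

Character polarity is set by the outgroup: the derived state is whichever differs from the outgroup's state, so for tarsal claw bifid, elongate rostrum the derived state is '-', and for the remaining characters it is '+'.
stem photosynthetic (derived state '+') is shared by B and C — a synapomorphy uniting that clade.
tarsal claw bifid: derived state '-' in T only — an autapomorphy, so it tells us nothing about relationships among taxa.
fused pelvic girdle (derived state '+') is shared by B, C, and J — a synapomorphy uniting that clade.
hollow quills: derived state '+' in V only — an autapomorphy, so it tells us nothing about relationships among taxa.
ocelli absent: derived state '+' in B, C, J, and V only — synapomorphy for {B, C, J, V}.
elongate rostrum (derived state '-') is shared by T and U — a synapomorphy uniting that clade.
Most parsimonious ingroup topology: ((V,(J,(C,B))),(U,T)).
C and J share a more recent common ancestor with each other than either does with U, so U is the least closely related of the three.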